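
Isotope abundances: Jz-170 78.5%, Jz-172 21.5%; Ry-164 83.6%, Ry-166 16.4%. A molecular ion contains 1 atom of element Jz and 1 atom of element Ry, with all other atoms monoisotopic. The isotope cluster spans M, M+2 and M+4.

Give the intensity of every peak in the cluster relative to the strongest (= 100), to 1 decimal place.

Element Jz pattern (n=1): 0.7850 : 0.2150
Element Ry pattern (n=1): 0.8360 : 0.1640
Convolve the two distributions (both contribute in 2-u steps):
  M: 0.7850×0.8360 = 0.656260
  M+2: 0.7850×0.1640 + 0.2150×0.8360 = 0.308480
  M+4: 0.2150×0.1640 = 0.035260
Scale to base peak (0.656260) = 100: 100.0 : 47.0 : 5.4

100.0 : 47.0 : 5.4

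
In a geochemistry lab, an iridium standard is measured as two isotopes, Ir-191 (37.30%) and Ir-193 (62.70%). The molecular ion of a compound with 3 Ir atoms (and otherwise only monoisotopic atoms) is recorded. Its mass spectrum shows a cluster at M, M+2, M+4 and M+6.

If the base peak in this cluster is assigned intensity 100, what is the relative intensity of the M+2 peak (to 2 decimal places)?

Binomial terms of (0.3730 + 0.6270)^3: M 0.0519, M+2 0.2617, M+4 0.4399, M+6 0.2465 → M+4 is the base peak.
P(M+4) = C(3,2) × 0.3730^1 × 0.6270^2 = 3 × 0.3730 × 0.393129 = 0.439911 (base)
P(M+2) = C(3,1) × 0.3730^2 × 0.6270^1 = 3 × 0.139129 × 0.6270 = 0.261702
Relative intensity = 0.261702 / 0.439911 × 100 = 59.49

59.49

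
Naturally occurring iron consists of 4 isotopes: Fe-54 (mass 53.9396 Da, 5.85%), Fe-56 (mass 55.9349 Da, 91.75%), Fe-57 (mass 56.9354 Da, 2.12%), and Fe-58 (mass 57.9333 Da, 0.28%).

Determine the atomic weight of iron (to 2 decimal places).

Ar = Σ fᵢ·mᵢ = 0.0585 × 53.9396 + 0.9175 × 55.9349 + 0.0212 × 56.9354 + 0.0028 × 57.9333
= 3.15547 + 51.32027 + 1.20703 + 0.16221 = 55.84498 Da

55.84 Da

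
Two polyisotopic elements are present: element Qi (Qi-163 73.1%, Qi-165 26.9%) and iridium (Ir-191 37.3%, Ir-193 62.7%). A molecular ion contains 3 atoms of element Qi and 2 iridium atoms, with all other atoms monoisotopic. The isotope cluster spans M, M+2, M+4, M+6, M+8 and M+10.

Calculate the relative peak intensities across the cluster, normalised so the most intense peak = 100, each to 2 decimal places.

Element Qi pattern (n=3): 0.39061789 : 0.43122933 : 0.15868767 : 0.01946511
Iridium pattern (n=2): 0.139129 : 0.467742 : 0.393129
Convolve the two distributions (both contribute in 2-u steps):
  M: 0.39061789×0.139129 = 0.054346
  M+2: 0.39061789×0.467742 + 0.43122933×0.139129 = 0.242705
  M+4: 0.39061789×0.393129 + 0.43122933×0.467742 + 0.15868767×0.139129 = 0.377345
  M+6: 0.43122933×0.393129 + 0.15868767×0.467742 + 0.01946511×0.139129 = 0.246462
  M+8: 0.15868767×0.393129 + 0.01946511×0.467742 = 0.071489
  M+10: 0.01946511×0.393129 = 0.007652
Scale to base peak (0.377345) = 100: 14.40 : 64.32 : 100.00 : 65.31 : 18.95 : 2.03

14.40 : 64.32 : 100.00 : 65.31 : 18.95 : 2.03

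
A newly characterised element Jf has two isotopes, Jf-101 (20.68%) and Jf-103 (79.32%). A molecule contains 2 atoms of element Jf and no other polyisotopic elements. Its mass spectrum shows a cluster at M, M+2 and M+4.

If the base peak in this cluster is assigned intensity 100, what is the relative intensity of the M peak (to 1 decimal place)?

6.8

(0.2068 + 0.7932)^2 gives M 0.0428, M+2 0.3281, M+4 0.6292; the largest is M+4.
P(M+4) = C(2,2) × 0.2068^0 × 0.7932^2 = 1 × 1.0000 × 0.62916624 = 0.629166 (base)
P(M) = C(2,0) × 0.2068^2 × 0.7932^0 = 1 × 0.04276624 × 1.0000 = 0.042766
Relative intensity = 0.042766 / 0.629166 × 100 = 6.8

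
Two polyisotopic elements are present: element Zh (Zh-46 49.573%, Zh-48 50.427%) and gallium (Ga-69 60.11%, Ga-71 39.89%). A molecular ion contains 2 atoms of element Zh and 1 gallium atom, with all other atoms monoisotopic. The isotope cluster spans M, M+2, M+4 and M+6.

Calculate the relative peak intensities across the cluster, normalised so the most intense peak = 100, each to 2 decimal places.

37.06 : 100.00 : 88.39 : 25.45

Element Zh pattern (n=2): 0.24574823 : 0.49996353 : 0.25428823
Gallium pattern (n=1): 0.6011 : 0.3989
Convolve the two distributions (both contribute in 2-u steps):
  M: 0.24574823×0.6011 = 0.147719
  M+2: 0.24574823×0.3989 + 0.49996353×0.6011 = 0.398557
  M+4: 0.49996353×0.3989 + 0.25428823×0.6011 = 0.352288
  M+6: 0.25428823×0.3989 = 0.101436
Scale to base peak (0.398557) = 100: 37.06 : 100.00 : 88.39 : 25.45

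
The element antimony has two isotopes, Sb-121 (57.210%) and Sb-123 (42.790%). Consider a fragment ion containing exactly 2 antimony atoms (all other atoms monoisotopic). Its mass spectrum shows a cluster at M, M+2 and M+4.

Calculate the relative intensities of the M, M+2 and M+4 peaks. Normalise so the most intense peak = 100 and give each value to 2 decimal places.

66.85 : 100.00 : 37.40

Expanding (0.57210 + 0.42790)^2:
P(M) = 0.57210^2 = 0.327298
P(M+2) = 2 × 0.57210^1 × 0.42790^1 = 0.489603
P(M+4) = 0.42790^2 = 0.183098
The M+2 peak is largest (0.489603); scaling to 100 gives 66.85 : 100.00 : 37.40.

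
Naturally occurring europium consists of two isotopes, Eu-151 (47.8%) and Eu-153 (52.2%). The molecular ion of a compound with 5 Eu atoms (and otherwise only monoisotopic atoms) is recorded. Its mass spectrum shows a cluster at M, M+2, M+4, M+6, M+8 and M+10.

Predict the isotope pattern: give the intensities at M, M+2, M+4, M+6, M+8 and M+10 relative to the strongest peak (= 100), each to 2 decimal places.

7.68 : 41.93 : 91.57 : 100.00 : 54.60 : 11.93

The 5 Eu atoms are independent, so intensities follow the terms of (0.478 + 0.522)^5.
P(M) = 0.478^5 = 0.024954
P(M+2) = 5 × 0.478^4 × 0.522^1 = 0.136255
P(M+4) = 10 × 0.478^3 × 0.522^2 = 0.297594
P(M+6) = 10 × 0.478^2 × 0.522^3 = 0.324988
P(M+8) = 5 × 0.478^1 × 0.522^4 = 0.177452
P(M+10) = 0.522^5 = 0.038757
The M+6 peak is largest (0.324988); scaling to 100 gives 7.68 : 41.93 : 91.57 : 100.00 : 54.60 : 11.93.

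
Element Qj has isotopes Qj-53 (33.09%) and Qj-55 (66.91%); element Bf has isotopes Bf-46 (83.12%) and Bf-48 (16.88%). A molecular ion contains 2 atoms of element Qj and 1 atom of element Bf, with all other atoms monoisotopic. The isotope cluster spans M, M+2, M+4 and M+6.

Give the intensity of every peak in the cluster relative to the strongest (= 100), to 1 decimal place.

20.4 : 86.5 : 100.0 : 16.9

Element Qj pattern (n=2): 0.10949481 : 0.44281038 : 0.44769481
Element Bf pattern (n=1): 0.8312 : 0.1688
Convolve the two distributions (both contribute in 2-u steps):
  M: 0.10949481×0.8312 = 0.091012
  M+2: 0.10949481×0.1688 + 0.44281038×0.8312 = 0.386547
  M+4: 0.44281038×0.1688 + 0.44769481×0.8312 = 0.446870
  M+6: 0.44769481×0.1688 = 0.075571
Scale to base peak (0.446870) = 100: 20.4 : 86.5 : 100.0 : 16.9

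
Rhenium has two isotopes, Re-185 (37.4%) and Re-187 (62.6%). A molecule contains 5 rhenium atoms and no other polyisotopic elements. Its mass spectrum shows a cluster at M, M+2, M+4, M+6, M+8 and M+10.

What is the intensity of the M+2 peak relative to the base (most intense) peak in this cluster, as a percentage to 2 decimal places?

17.85%

Term probabilities: M 0.0073, M+2 0.0612, M+4 0.2050, M+6 0.3431, M+8 0.2872, M+10 0.0961. Base peak = M+6.
P(M+6) = C(5,3) × 0.374^2 × 0.626^3 = 10 × 0.139876 × 0.24531438 = 0.343136 (base)
P(M+2) = C(5,1) × 0.374^4 × 0.626^1 = 5 × 0.0195653 × 0.6260 = 0.061239
Relative intensity = 0.061239 / 0.343136 × 100 = 17.85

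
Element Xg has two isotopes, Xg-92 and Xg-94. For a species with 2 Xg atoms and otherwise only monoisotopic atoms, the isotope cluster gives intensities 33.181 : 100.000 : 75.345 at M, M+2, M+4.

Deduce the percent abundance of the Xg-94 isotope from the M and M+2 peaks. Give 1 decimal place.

If p is the fraction of Xg that is Xg-92, then I(M+2)/I(M) = [C(2,1)·p^1·(1−p)] / p^2 = 2·(1−p)/p = 100.000/33.181 = 3.0138
(1−p)/p = 3.0138/2 = 1.5069  ⇒  p = 1/(1 + 1.5069) = 0.3989
Xg-92: 39.9%, Xg-94: 60.1%.

60.1%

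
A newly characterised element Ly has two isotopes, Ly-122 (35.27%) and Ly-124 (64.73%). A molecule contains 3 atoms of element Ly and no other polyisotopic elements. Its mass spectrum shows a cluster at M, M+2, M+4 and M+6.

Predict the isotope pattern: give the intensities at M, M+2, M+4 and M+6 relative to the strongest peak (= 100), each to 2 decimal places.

9.90 : 54.49 : 100.00 : 61.18

Each Ly atom is independently Ly-122 (p = 0.3527) or Ly-124 (q = 0.6473); the cluster is the binomial expansion (p + q)^3.
P(M) = 0.3527^3 = 0.043875
P(M+2) = 3 × 0.3527^2 × 0.6473^1 = 0.241567
P(M+4) = 3 × 0.3527^1 × 0.6473^2 = 0.443341
P(M+6) = 0.6473^3 = 0.271217
The M+4 peak is largest (0.443341); scaling to 100 gives 9.90 : 54.49 : 100.00 : 61.18.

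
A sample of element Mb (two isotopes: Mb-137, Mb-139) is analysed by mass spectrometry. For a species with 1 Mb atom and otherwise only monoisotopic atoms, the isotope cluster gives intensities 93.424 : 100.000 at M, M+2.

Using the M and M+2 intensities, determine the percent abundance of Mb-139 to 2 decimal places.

51.70%

Let p = fractional abundance of Mb-137. I(M+2)/I(M) = [C(1,1)·p^0·(1−p)] / p^1 = 1·(1−p)/p = 100.000/93.424 = 1.0704
(1−p)/p = 1.0704/1 = 1.0704  ⇒  p = 1/(1 + 1.0704) = 0.4830
Mb-137: 48.30%, Mb-139: 51.70%.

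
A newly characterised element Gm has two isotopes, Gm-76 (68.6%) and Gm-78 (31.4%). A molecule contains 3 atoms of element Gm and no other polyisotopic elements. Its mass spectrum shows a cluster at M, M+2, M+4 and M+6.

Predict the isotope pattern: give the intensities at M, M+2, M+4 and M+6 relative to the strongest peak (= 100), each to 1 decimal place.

Each Gm atom is independently Gm-76 (p = 0.686) or Gm-78 (q = 0.314); the cluster is the binomial expansion (p + q)^3.
P(M) = 0.686^3 = 0.322829
P(M+2) = 3 × 0.686^2 × 0.314^1 = 0.443301
P(M+4) = 3 × 0.686^1 × 0.314^2 = 0.202911
P(M+6) = 0.314^3 = 0.030959
The M+2 peak is largest (0.443301); scaling to 100 gives 72.8 : 100.0 : 45.8 : 7.0.

72.8 : 100.0 : 45.8 : 7.0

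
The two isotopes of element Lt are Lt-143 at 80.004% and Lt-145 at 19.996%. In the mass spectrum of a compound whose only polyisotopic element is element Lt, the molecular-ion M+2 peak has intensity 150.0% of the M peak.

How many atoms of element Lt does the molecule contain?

6

The M+2/M ratio from n Lt atoms is n · q/p = n · 0.19996/0.80004.
n = 1.500 × 0.80004/0.19996 = 6.00 ≈ 6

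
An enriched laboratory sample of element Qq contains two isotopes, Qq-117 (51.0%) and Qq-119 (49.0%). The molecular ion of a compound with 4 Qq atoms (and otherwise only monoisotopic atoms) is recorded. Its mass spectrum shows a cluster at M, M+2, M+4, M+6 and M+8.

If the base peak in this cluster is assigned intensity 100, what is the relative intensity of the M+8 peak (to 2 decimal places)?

15.39

Binomial terms of (0.510 + 0.490)^4: M 0.0677, M+2 0.2600, M+4 0.3747, M+6 0.2400, M+8 0.0576 → M+4 is the base peak.
P(M+4) = C(4,2) × 0.510^2 × 0.490^2 = 6 × 0.2601 × 0.2401 = 0.374700 (base)
P(M+8) = C(4,4) × 0.510^0 × 0.490^4 = 1 × 1.0000 × 0.05764801 = 0.057648
Relative intensity = 0.057648 / 0.374700 × 100 = 15.39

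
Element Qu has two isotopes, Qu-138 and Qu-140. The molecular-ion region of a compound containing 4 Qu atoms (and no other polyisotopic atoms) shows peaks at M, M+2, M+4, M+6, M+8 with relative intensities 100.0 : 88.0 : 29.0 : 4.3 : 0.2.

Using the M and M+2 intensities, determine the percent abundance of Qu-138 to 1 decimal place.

If p is the fraction of Qu that is Qu-138, then I(M+2)/I(M) = [C(4,1)·p^3·(1−p)] / p^4 = 4·(1−p)/p = 88.0/100.0 = 0.8800
(1−p)/p = 0.8800/4 = 0.2200  ⇒  p = 1/(1 + 0.2200) = 0.8197
Qu-138: 82.0%, Qu-140: 18.0%.

82.0%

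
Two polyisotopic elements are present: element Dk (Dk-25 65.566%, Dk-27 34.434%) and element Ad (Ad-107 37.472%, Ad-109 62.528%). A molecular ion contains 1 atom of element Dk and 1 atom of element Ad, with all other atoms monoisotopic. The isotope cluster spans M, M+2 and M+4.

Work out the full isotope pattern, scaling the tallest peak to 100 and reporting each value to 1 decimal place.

Element Dk pattern (n=1): 0.65566 : 0.34434
Element Ad pattern (n=1): 0.37472 : 0.62528
Convolve the two distributions (both contribute in 2-u steps):
  M: 0.65566×0.37472 = 0.245689
  M+2: 0.65566×0.62528 + 0.34434×0.37472 = 0.539002
  M+4: 0.34434×0.62528 = 0.215309
Scale to base peak (0.539002) = 100: 45.6 : 100.0 : 39.9

45.6 : 100.0 : 39.9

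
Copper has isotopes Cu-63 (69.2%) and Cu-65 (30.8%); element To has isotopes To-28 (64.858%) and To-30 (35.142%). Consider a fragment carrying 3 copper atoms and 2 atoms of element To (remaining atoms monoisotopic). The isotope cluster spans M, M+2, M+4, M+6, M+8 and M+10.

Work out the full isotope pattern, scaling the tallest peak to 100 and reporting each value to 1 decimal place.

41.3 : 100.0 : 96.5 : 46.5 : 11.2 : 1.1

Copper pattern (n=3): 0.33137389 : 0.44247034 : 0.19693766 : 0.02921811
Element To pattern (n=2): 0.42065602 : 0.45584797 : 0.12349602
Convolve the two distributions (both contribute in 2-u steps):
  M: 0.33137389×0.42065602 = 0.139394
  M+2: 0.33137389×0.45584797 + 0.44247034×0.42065602 = 0.337184
  M+4: 0.33137389×0.12349602 + 0.44247034×0.45584797 + 0.19693766×0.42065602 = 0.325466
  M+6: 0.44247034×0.12349602 + 0.19693766×0.45584797 + 0.02921811×0.42065602 = 0.156708
  M+8: 0.19693766×0.12349602 + 0.02921811×0.45584797 = 0.037640
  M+10: 0.02921811×0.12349602 = 0.003608
Scale to base peak (0.337184) = 100: 41.3 : 100.0 : 96.5 : 46.5 : 11.2 : 1.1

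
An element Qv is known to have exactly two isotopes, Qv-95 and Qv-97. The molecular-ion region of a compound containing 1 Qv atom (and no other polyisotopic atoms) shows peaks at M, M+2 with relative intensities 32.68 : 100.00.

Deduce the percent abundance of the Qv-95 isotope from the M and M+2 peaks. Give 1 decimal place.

If p is the fraction of Qv that is Qv-95, then I(M+2)/I(M) = [C(1,1)·p^0·(1−p)] / p^1 = 1·(1−p)/p = 100.00/32.68 = 3.0600
(1−p)/p = 3.0600/1 = 3.0600  ⇒  p = 1/(1 + 3.0600) = 0.2463
Qv-95: 24.6%, Qv-97: 75.4%.

24.6%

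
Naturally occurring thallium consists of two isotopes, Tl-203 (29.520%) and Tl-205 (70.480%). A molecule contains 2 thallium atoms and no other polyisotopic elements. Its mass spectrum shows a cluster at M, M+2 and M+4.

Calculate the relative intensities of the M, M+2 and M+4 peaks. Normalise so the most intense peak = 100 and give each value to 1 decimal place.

Expanding (0.29520 + 0.70480)^2:
P(M) = 0.29520^2 = 0.087143
P(M+2) = 2 × 0.29520^1 × 0.70480^1 = 0.416114
P(M+4) = 0.70480^2 = 0.496743
The M+4 peak is largest (0.496743); scaling to 100 gives 17.5 : 83.8 : 100.0.

17.5 : 83.8 : 100.0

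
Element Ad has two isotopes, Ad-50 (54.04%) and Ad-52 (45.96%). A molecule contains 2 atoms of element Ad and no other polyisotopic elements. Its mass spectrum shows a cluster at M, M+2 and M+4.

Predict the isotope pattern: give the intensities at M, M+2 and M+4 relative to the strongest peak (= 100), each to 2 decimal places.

58.79 : 100.00 : 42.52

Each Ad atom is independently Ad-50 (p = 0.5404) or Ad-52 (q = 0.4596); the cluster is the binomial expansion (p + q)^2.
P(M) = 0.5404^2 = 0.292032
P(M+2) = 2 × 0.5404^1 × 0.4596^1 = 0.496736
P(M+4) = 0.4596^2 = 0.211232
The M+2 peak is largest (0.496736); scaling to 100 gives 58.79 : 100.00 : 42.52.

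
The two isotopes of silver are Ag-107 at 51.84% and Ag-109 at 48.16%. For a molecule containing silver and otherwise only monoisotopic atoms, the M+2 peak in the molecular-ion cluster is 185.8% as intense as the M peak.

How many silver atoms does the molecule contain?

The M+2/M ratio from n Ag atoms is n · q/p = n · 0.4816/0.5184.
n = 1.858 × 0.5184/0.4816 = 2.00 ≈ 2

2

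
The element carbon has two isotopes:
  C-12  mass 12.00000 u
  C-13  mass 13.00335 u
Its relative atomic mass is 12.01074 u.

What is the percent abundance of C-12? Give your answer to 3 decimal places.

Let x be the fractional abundance of C-12; then C-13 has abundance 1 − x.
12.00000·x + 13.00335·(1 − x) = 12.01074
(12.00000 − 13.00335)·x = 12.01074 − 13.00335
x = -0.99261 / -1.00335 = 0.98930 → 98.930% C-12, 1.070% C-13.

98.930%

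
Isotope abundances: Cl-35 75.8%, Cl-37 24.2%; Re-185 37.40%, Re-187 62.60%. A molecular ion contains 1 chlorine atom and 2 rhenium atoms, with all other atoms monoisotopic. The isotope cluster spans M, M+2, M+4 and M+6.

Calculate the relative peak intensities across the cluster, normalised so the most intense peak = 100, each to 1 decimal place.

Chlorine pattern (n=1): 0.7580 : 0.2420
Rhenium pattern (n=2): 0.139876 : 0.468248 : 0.391876
Convolve the two distributions (both contribute in 2-u steps):
  M: 0.7580×0.139876 = 0.106026
  M+2: 0.7580×0.468248 + 0.2420×0.139876 = 0.388782
  M+4: 0.7580×0.391876 + 0.2420×0.468248 = 0.410358
  M+6: 0.2420×0.391876 = 0.094834
Scale to base peak (0.410358) = 100: 25.8 : 94.7 : 100.0 : 23.1

25.8 : 94.7 : 100.0 : 23.1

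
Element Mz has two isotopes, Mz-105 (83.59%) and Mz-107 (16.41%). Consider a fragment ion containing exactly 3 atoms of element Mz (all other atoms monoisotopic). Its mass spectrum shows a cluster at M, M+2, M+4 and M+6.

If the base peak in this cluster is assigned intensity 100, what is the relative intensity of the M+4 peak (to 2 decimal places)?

11.56

Term probabilities: M 0.5841, M+2 0.3440, M+4 0.0675, M+6 0.0044. Base peak = M.
P(M) = C(3,0) × 0.8359^3 × 0.1641^0 = 1 × 0.58406741 × 1.0000 = 0.584067 (base)
P(M+4) = C(3,2) × 0.8359^1 × 0.1641^2 = 3 × 0.8359 × 0.02692881 = 0.067529
Relative intensity = 0.067529 / 0.584067 × 100 = 11.56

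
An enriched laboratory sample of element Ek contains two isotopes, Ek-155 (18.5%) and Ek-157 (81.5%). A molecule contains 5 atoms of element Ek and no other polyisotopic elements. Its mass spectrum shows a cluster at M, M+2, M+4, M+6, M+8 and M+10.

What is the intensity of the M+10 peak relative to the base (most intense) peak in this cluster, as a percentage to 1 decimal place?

Term probabilities: M 0.0002, M+2 0.0048, M+4 0.0421, M+6 0.1853, M+8 0.4081, M+10 0.3596. Base peak = M+8.
P(M+8) = C(5,4) × 0.185^1 × 0.815^4 = 5 × 0.1850 × 0.44119485 = 0.408105 (base)
P(M+10) = C(5,5) × 0.185^0 × 0.815^5 = 1 × 1.0000 × 0.3595738 = 0.359574
Relative intensity = 0.359574 / 0.408105 × 100 = 88.1

88.1%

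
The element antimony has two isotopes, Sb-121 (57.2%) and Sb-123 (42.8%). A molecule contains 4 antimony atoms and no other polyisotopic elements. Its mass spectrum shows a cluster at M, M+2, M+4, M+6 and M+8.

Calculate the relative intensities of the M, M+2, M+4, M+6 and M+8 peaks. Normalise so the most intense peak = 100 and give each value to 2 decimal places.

Expanding (0.572 + 0.428)^4:
P(M) = 0.572^4 = 0.107049
P(M+2) = 4 × 0.572^3 × 0.428^1 = 0.320400
P(M+4) = 6 × 0.572^2 × 0.428^2 = 0.359609
P(M+6) = 4 × 0.572^1 × 0.428^3 = 0.179385
P(M+8) = 0.428^4 = 0.033556
The M+4 peak is largest (0.359609); scaling to 100 gives 29.77 : 89.10 : 100.00 : 49.88 : 9.33.

29.77 : 89.10 : 100.00 : 49.88 : 9.33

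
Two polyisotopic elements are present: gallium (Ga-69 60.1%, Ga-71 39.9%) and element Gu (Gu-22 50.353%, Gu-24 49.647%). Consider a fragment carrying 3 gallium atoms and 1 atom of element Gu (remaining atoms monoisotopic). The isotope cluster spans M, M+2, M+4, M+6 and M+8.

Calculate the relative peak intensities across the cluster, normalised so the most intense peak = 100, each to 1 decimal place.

30.4 : 90.6 : 100.0 : 48.6 : 8.8

Gallium pattern (n=3): 0.2170818 : 0.4323576 : 0.2870394 : 0.0635212
Element Gu pattern (n=1): 0.50353 : 0.49647
Convolve the two distributions (both contribute in 2-u steps):
  M: 0.2170818×0.50353 = 0.109307
  M+2: 0.2170818×0.49647 + 0.4323576×0.50353 = 0.325480
  M+4: 0.4323576×0.49647 + 0.2870394×0.50353 = 0.359186
  M+6: 0.2870394×0.49647 + 0.0635212×0.50353 = 0.174491
  M+8: 0.0635212×0.49647 = 0.031536
Scale to base peak (0.359186) = 100: 30.4 : 90.6 : 100.0 : 48.6 : 8.8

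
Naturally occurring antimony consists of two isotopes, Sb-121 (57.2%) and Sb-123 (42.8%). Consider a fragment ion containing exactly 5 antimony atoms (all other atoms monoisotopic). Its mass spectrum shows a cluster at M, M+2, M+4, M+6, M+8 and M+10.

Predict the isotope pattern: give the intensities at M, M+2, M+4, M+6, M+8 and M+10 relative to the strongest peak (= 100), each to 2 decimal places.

Each Sb atom is independently Sb-121 (p = 0.572) or Sb-123 (q = 0.428); the cluster is the binomial expansion (p + q)^5.
P(M) = 0.572^5 = 0.061232
P(M+2) = 5 × 0.572^4 × 0.428^1 = 0.229086
P(M+4) = 10 × 0.572^3 × 0.428^2 = 0.342827
P(M+6) = 10 × 0.572^2 × 0.428^3 = 0.256521
P(M+8) = 5 × 0.572^1 × 0.428^4 = 0.095971
P(M+10) = 0.428^5 = 0.014362
The M+4 peak is largest (0.342827); scaling to 100 gives 17.86 : 66.82 : 100.00 : 74.83 : 27.99 : 4.19.

17.86 : 66.82 : 100.00 : 74.83 : 27.99 : 4.19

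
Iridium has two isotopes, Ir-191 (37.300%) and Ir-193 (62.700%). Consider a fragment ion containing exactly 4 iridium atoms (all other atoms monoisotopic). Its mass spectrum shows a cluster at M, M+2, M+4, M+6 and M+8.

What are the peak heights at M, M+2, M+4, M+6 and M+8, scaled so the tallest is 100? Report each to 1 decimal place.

The 4 Ir atoms are independent, so intensities follow the terms of (0.37300 + 0.62700)^4.
P(M) = 0.37300^4 = 0.019357
P(M+2) = 4 × 0.37300^3 × 0.62700^1 = 0.130153
P(M+4) = 6 × 0.37300^2 × 0.62700^2 = 0.328174
P(M+6) = 4 × 0.37300^1 × 0.62700^3 = 0.367766
P(M+8) = 0.62700^4 = 0.154550
The M+6 peak is largest (0.367766); scaling to 100 gives 5.3 : 35.4 : 89.2 : 100.0 : 42.0.

5.3 : 35.4 : 89.2 : 100.0 : 42.0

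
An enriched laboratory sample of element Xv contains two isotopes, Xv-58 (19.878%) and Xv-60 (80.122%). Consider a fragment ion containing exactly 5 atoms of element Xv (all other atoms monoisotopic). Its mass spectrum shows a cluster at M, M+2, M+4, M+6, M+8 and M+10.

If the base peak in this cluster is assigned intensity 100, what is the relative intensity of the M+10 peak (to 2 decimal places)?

80.61

Term probabilities: M 0.0003, M+2 0.0063, M+4 0.0504, M+6 0.2032, M+8 0.4096, M+10 0.3302. Base peak = M+8.
P(M+8) = C(5,4) × 0.19878^1 × 0.80122^4 = 5 × 0.19878 × 0.41210428 = 0.409590 (base)
P(M+10) = C(5,5) × 0.19878^0 × 0.80122^5 = 1 × 1.0000 × 0.33018619 = 0.330186
Relative intensity = 0.330186 / 0.409590 × 100 = 80.61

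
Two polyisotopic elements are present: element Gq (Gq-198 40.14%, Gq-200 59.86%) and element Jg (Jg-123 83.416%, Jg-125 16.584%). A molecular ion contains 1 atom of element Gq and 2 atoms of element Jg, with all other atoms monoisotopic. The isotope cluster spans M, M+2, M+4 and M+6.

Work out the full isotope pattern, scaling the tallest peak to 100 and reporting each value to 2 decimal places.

Element Gq pattern (n=1): 0.4014 : 0.5986
Element Jg pattern (n=2): 0.69582291 : 0.27667419 : 0.02750291
Convolve the two distributions (both contribute in 2-u steps):
  M: 0.4014×0.69582291 = 0.279303
  M+2: 0.4014×0.27667419 + 0.5986×0.69582291 = 0.527577
  M+4: 0.4014×0.02750291 + 0.5986×0.27667419 = 0.176657
  M+6: 0.5986×0.02750291 = 0.016463
Scale to base peak (0.527577) = 100: 52.94 : 100.00 : 33.48 : 3.12

52.94 : 100.00 : 33.48 : 3.12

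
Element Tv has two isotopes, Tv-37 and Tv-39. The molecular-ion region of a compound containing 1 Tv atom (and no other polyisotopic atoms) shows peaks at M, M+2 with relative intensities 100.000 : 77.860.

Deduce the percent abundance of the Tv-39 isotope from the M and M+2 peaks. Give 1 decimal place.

If p is the fraction of Tv that is Tv-37, then I(M+2)/I(M) = [C(1,1)·p^0·(1−p)] / p^1 = 1·(1−p)/p = 77.860/100.000 = 0.7786
(1−p)/p = 0.7786/1 = 0.7786  ⇒  p = 1/(1 + 0.7786) = 0.5622
Tv-37: 56.2%, Tv-39: 43.8%.

43.8%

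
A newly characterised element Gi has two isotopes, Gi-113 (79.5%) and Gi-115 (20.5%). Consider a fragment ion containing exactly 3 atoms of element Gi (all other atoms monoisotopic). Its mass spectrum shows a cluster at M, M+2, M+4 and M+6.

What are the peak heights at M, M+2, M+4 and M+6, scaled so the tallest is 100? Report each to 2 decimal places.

Expanding (0.795 + 0.205)^3:
P(M) = 0.795^3 = 0.502460
P(M+2) = 3 × 0.795^2 × 0.205^1 = 0.388695
P(M+4) = 3 × 0.795^1 × 0.205^2 = 0.100230
P(M+6) = 0.205^3 = 0.008615
The M peak is largest (0.502460); scaling to 100 gives 100.00 : 77.36 : 19.95 : 1.71.

100.00 : 77.36 : 19.95 : 1.71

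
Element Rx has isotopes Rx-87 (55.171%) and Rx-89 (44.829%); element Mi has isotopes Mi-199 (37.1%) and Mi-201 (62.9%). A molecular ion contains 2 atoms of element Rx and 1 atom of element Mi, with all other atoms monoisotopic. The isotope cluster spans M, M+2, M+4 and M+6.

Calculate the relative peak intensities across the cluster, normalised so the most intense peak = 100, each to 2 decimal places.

Element Rx pattern (n=2): 0.30438392 : 0.49465215 : 0.20096392
Element Mi pattern (n=1): 0.3710 : 0.6290
Convolve the two distributions (both contribute in 2-u steps):
  M: 0.30438392×0.3710 = 0.112926
  M+2: 0.30438392×0.6290 + 0.49465215×0.3710 = 0.374973
  M+4: 0.49465215×0.6290 + 0.20096392×0.3710 = 0.385694
  M+6: 0.20096392×0.6290 = 0.126406
Scale to base peak (0.385694) = 100: 29.28 : 97.22 : 100.00 : 32.77

29.28 : 97.22 : 100.00 : 32.77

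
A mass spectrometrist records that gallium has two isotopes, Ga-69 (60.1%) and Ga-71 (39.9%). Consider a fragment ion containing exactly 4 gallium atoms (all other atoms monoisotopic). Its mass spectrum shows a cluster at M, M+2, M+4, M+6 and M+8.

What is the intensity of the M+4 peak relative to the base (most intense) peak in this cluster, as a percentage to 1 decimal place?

Binomial terms of (0.601 + 0.399)^4: M 0.1305, M+2 0.3465, M+4 0.3450, M+6 0.1527, M+8 0.0253 → M+2 is the base peak.
P(M+2) = C(4,1) × 0.601^3 × 0.399^1 = 4 × 0.2170818 × 0.3990 = 0.346463 (base)
P(M+4) = C(4,2) × 0.601^2 × 0.399^2 = 6 × 0.361201 × 0.159201 = 0.345021
Relative intensity = 0.345021 / 0.346463 × 100 = 99.6

99.6%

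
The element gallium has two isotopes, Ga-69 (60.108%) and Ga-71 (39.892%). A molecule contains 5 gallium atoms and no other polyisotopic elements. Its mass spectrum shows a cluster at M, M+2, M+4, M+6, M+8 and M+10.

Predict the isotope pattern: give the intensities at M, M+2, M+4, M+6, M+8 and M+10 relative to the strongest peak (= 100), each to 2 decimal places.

Each Ga atom is independently Ga-69 (p = 0.60108) or Ga-71 (q = 0.39892); the cluster is the binomial expansion (p + q)^5.
P(M) = 0.60108^5 = 0.078462
P(M+2) = 5 × 0.60108^4 × 0.39892^1 = 0.260366
P(M+4) = 10 × 0.60108^3 × 0.39892^2 = 0.345596
P(M+6) = 10 × 0.60108^2 × 0.39892^3 = 0.229362
P(M+8) = 5 × 0.60108^1 × 0.39892^4 = 0.076111
P(M+10) = 0.39892^5 = 0.010103
The M+4 peak is largest (0.345596); scaling to 100 gives 22.70 : 75.34 : 100.00 : 66.37 : 22.02 : 2.92.

22.70 : 75.34 : 100.00 : 66.37 : 22.02 : 2.92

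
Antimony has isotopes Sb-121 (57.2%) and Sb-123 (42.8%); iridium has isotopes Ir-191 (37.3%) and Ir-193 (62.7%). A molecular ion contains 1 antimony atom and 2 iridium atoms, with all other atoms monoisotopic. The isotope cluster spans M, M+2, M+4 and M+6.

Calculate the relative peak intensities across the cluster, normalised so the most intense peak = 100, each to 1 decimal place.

Antimony pattern (n=1): 0.5720 : 0.4280
Iridium pattern (n=2): 0.139129 : 0.467742 : 0.393129
Convolve the two distributions (both contribute in 2-u steps):
  M: 0.5720×0.139129 = 0.079582
  M+2: 0.5720×0.467742 + 0.4280×0.139129 = 0.327096
  M+4: 0.5720×0.393129 + 0.4280×0.467742 = 0.425063
  M+6: 0.4280×0.393129 = 0.168259
Scale to base peak (0.425063) = 100: 18.7 : 77.0 : 100.0 : 39.6

18.7 : 77.0 : 100.0 : 39.6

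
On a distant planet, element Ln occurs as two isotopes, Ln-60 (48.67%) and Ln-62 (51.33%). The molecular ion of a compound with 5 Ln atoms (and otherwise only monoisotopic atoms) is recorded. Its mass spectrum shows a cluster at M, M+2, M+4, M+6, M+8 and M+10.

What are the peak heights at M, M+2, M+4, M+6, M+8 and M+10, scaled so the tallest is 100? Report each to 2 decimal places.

The 5 Ln atoms are independent, so intensities follow the terms of (0.4867 + 0.5133)^5.
P(M) = 0.4867^5 = 0.027309
P(M+2) = 5 × 0.4867^4 × 0.5133^1 = 0.144008
P(M+4) = 10 × 0.4867^3 × 0.5133^2 = 0.303757
P(M+6) = 10 × 0.4867^2 × 0.5133^3 = 0.320359
P(M+8) = 5 × 0.4867^1 × 0.5133^4 = 0.168934
P(M+10) = 0.5133^5 = 0.035633
The M+6 peak is largest (0.320359); scaling to 100 gives 8.52 : 44.95 : 94.82 : 100.00 : 52.73 : 11.12.

8.52 : 44.95 : 94.82 : 100.00 : 52.73 : 11.12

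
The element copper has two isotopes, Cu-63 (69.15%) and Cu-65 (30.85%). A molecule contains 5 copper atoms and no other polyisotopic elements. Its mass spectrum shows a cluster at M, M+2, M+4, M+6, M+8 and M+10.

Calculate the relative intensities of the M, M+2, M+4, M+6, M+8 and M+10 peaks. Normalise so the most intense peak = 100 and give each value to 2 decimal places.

Each Cu atom is independently Cu-63 (p = 0.6915) or Cu-65 (q = 0.3085); the cluster is the binomial expansion (p + q)^5.
P(M) = 0.6915^5 = 0.158111
P(M+2) = 5 × 0.6915^4 × 0.3085^1 = 0.352691
P(M+4) = 10 × 0.6915^3 × 0.3085^2 = 0.314693
P(M+6) = 10 × 0.6915^2 × 0.3085^3 = 0.140394
P(M+8) = 5 × 0.6915^1 × 0.3085^4 = 0.031317
P(M+10) = 0.3085^5 = 0.002794
The M+2 peak is largest (0.352691); scaling to 100 gives 44.83 : 100.00 : 89.23 : 39.81 : 8.88 : 0.79.

44.83 : 100.00 : 89.23 : 39.81 : 8.88 : 0.79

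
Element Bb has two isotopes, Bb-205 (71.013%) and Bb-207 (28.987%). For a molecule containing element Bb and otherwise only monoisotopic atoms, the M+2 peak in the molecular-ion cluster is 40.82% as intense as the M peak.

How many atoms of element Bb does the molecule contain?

For n independent Bb atoms, I(M+2)/I(M) = n · (abundance Bb-207) / (abundance Bb-205) = n · 0.28987/0.71013.
n = 0.4082 × 0.71013/0.28987 = 1.00 ≈ 1

1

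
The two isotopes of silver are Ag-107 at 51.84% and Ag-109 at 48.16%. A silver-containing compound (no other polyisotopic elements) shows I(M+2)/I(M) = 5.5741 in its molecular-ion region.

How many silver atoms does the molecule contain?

6

The M+2/M ratio from n Ag atoms is n · q/p = n · 0.4816/0.5184.
n = 5.5741 × 0.5184/0.4816 = 6.00 ≈ 6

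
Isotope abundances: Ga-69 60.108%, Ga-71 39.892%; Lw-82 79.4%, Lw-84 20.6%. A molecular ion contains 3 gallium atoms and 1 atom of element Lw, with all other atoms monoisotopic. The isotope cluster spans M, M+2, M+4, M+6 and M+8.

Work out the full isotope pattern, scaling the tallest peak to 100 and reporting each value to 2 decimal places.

44.44 : 100.00 : 81.67 : 28.22 : 3.37

Gallium pattern (n=3): 0.2171685 : 0.432386 : 0.2869625 : 0.063483
Element Lw pattern (n=1): 0.7940 : 0.2060
Convolve the two distributions (both contribute in 2-u steps):
  M: 0.2171685×0.7940 = 0.172432
  M+2: 0.2171685×0.2060 + 0.432386×0.7940 = 0.388051
  M+4: 0.432386×0.2060 + 0.2869625×0.7940 = 0.316920
  M+6: 0.2869625×0.2060 + 0.063483×0.7940 = 0.109520
  M+8: 0.063483×0.2060 = 0.013077
Scale to base peak (0.388051) = 100: 44.44 : 100.00 : 81.67 : 28.22 : 3.37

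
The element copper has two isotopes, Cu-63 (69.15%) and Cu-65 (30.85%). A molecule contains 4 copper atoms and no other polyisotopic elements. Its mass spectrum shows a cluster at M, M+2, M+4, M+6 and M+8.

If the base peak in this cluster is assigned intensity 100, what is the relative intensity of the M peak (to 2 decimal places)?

56.04

(0.6915 + 0.3085)^4 gives M 0.2286, M+2 0.4080, M+4 0.2731, M+6 0.0812, M+8 0.0091; the largest is M+2.
P(M+2) = C(4,1) × 0.6915^3 × 0.3085^1 = 4 × 0.33065611 × 0.3085 = 0.408030 (base)
P(M) = C(4,0) × 0.6915^4 × 0.3085^0 = 1 × 0.2286487 × 1.0000 = 0.228649
Relative intensity = 0.228649 / 0.408030 × 100 = 56.04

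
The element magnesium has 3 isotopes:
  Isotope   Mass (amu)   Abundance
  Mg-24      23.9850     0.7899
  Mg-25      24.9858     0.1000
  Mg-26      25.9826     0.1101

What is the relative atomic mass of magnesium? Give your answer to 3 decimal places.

The abundance-weighted mean is 0.7899 × 23.9850 + 0.1000 × 24.9858 + 0.1101 × 25.9826
= 18.94575 + 2.49858 + 2.86068 = 24.30501 amu

24.305 amu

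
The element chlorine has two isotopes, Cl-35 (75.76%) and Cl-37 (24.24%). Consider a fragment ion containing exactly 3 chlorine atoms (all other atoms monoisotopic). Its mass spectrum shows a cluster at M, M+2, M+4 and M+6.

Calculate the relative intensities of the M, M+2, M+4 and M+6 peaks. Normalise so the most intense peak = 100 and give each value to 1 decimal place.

Expanding (0.7576 + 0.2424)^3:
P(M) = 0.7576^3 = 0.434830
P(M+2) = 3 × 0.7576^2 × 0.2424^1 = 0.417382
P(M+4) = 3 × 0.7576^1 × 0.2424^2 = 0.133545
P(M+6) = 0.2424^3 = 0.014243
The M peak is largest (0.434830); scaling to 100 gives 100.0 : 96.0 : 30.7 : 3.3.

100.0 : 96.0 : 30.7 : 3.3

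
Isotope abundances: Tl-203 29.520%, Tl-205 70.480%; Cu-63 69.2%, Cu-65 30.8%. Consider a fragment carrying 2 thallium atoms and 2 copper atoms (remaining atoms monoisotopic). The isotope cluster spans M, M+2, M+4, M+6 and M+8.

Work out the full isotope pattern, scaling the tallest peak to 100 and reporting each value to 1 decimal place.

9.9 : 55.8 : 100.0 : 59.3 : 11.1

Thallium pattern (n=2): 0.08714304 : 0.41611392 : 0.49674304
Copper pattern (n=2): 0.478864 : 0.426272 : 0.094864
Convolve the two distributions (both contribute in 2-u steps):
  M: 0.08714304×0.478864 = 0.041730
  M+2: 0.08714304×0.426272 + 0.41611392×0.478864 = 0.236409
  M+4: 0.08714304×0.094864 + 0.41611392×0.426272 + 0.49674304×0.478864 = 0.423517
  M+6: 0.41611392×0.094864 + 0.49674304×0.426272 = 0.251222
  M+8: 0.49674304×0.094864 = 0.047123
Scale to base peak (0.423517) = 100: 9.9 : 55.8 : 100.0 : 59.3 : 11.1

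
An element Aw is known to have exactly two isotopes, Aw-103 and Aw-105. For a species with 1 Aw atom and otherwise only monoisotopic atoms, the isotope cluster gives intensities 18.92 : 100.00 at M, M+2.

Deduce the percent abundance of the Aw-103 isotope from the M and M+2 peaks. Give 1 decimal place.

Let p = fractional abundance of Aw-103. I(M+2)/I(M) = [C(1,1)·p^0·(1−p)] / p^1 = 1·(1−p)/p = 100.00/18.92 = 5.2854
(1−p)/p = 5.2854/1 = 5.2854  ⇒  p = 1/(1 + 5.2854) = 0.1591
Aw-103: 15.9%, Aw-105: 84.1%.

15.9%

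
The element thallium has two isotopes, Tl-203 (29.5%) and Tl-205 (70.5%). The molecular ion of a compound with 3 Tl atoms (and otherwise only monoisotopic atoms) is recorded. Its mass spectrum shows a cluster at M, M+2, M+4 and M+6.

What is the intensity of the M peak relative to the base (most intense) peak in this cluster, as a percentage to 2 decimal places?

Binomial terms of (0.295 + 0.705)^3: M 0.0257, M+2 0.1841, M+4 0.4399, M+6 0.3504 → M+4 is the base peak.
P(M+4) = C(3,2) × 0.295^1 × 0.705^2 = 3 × 0.2950 × 0.497025 = 0.439867 (base)
P(M) = C(3,0) × 0.295^3 × 0.705^0 = 1 × 0.02567237 × 1.0000 = 0.025672
Relative intensity = 0.025672 / 0.439867 × 100 = 5.84

5.84%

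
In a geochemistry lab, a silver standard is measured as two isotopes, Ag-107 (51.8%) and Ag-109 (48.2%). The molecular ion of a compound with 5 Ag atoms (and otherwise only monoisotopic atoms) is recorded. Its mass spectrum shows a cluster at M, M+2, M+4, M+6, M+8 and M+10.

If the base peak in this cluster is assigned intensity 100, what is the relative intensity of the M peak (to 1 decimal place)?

11.5

Term probabilities: M 0.0373, M+2 0.1735, M+4 0.3229, M+6 0.3005, M+8 0.1398, M+10 0.0260. Base peak = M+4.
P(M+4) = C(5,2) × 0.518^3 × 0.482^2 = 10 × 0.13899183 × 0.232324 = 0.322911 (base)
P(M) = C(5,0) × 0.518^5 × 0.482^0 = 1 × 0.03729484 × 1.0000 = 0.037295
Relative intensity = 0.037295 / 0.322911 × 100 = 11.5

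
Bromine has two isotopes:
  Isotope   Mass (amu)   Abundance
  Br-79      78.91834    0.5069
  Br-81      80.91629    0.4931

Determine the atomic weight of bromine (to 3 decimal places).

The abundance-weighted mean is 0.5069 × 78.91834 + 0.4931 × 80.91629
= 40.003707 + 39.899823 = 79.903530 amu

79.904 amu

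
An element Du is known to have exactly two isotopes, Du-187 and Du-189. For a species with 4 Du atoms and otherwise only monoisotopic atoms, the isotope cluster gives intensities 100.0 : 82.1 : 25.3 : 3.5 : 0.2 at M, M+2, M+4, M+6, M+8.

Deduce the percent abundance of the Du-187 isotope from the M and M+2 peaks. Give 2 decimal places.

82.97%

If p is the fraction of Du that is Du-187, then I(M+2)/I(M) = [C(4,1)·p^3·(1−p)] / p^4 = 4·(1−p)/p = 82.1/100.0 = 0.8210
(1−p)/p = 0.8210/4 = 0.2052  ⇒  p = 1/(1 + 0.2052) = 0.8297
Du-187: 82.97%, Du-189: 17.03%.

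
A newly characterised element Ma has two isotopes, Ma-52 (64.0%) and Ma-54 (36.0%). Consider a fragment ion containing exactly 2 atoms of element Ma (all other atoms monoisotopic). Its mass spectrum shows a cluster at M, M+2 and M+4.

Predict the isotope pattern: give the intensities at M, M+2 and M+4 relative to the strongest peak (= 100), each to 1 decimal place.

88.9 : 100.0 : 28.1

The 2 Ma atoms are independent, so intensities follow the terms of (0.640 + 0.360)^2.
P(M) = 0.640^2 = 0.409600
P(M+2) = 2 × 0.640^1 × 0.360^1 = 0.460800
P(M+4) = 0.360^2 = 0.129600
The M+2 peak is largest (0.460800); scaling to 100 gives 88.9 : 100.0 : 28.1.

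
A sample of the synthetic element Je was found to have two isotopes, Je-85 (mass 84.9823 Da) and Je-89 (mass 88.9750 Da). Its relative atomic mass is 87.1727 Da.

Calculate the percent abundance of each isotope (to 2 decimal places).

Je-85: 45.14%, Je-89: 54.86%

Writing the weighted mean with unknown fraction x of Je-85:
84.9823·x + 88.9750·(1 − x) = 87.1727
(84.9823 − 88.9750)·x = 87.1727 − 88.9750
x = -1.8023 / -3.9927 = 0.45140 → 45.14% Je-85, 54.86% Je-89.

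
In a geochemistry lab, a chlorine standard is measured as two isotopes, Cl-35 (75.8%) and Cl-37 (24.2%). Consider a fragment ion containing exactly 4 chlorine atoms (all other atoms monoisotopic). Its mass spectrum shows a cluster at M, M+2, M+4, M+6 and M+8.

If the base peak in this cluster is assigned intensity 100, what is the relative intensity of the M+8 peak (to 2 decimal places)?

(0.758 + 0.242)^4 gives M 0.3301, M+2 0.4216, M+4 0.2019, M+6 0.0430, M+8 0.0034; the largest is M+2.
P(M+2) = C(4,1) × 0.758^3 × 0.242^1 = 4 × 0.43551951 × 0.2420 = 0.421583 (base)
P(M+8) = C(4,4) × 0.758^0 × 0.242^4 = 1 × 1.0000 × 0.00342974 = 0.003430
Relative intensity = 0.003430 / 0.421583 × 100 = 0.81

0.81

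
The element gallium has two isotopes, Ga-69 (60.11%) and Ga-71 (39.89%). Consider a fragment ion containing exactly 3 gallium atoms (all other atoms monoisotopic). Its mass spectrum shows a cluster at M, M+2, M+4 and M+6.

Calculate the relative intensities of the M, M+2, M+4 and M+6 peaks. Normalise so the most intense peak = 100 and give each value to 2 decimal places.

50.23 : 100.00 : 66.36 : 14.68

Each Ga atom is independently Ga-69 (p = 0.6011) or Ga-71 (q = 0.3989); the cluster is the binomial expansion (p + q)^3.
P(M) = 0.6011^3 = 0.217190
P(M+2) = 3 × 0.6011^2 × 0.3989^1 = 0.432393
P(M+4) = 3 × 0.6011^1 × 0.3989^2 = 0.286943
P(M+6) = 0.3989^3 = 0.063473
The M+2 peak is largest (0.432393); scaling to 100 gives 50.23 : 100.00 : 66.36 : 14.68.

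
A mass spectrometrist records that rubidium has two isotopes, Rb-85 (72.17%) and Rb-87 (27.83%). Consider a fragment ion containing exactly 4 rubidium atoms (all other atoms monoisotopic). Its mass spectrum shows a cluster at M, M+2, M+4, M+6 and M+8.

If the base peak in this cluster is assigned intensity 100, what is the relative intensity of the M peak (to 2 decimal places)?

Binomial terms of (0.7217 + 0.2783)^4: M 0.2713, M+2 0.4184, M+4 0.2420, M+6 0.0622, M+8 0.0060 → M+2 is the base peak.
P(M+2) = C(4,1) × 0.7217^3 × 0.2783^1 = 4 × 0.37589809 × 0.2783 = 0.418450 (base)
P(M) = C(4,0) × 0.7217^4 × 0.2783^0 = 1 × 0.27128565 × 1.0000 = 0.271286
Relative intensity = 0.271286 / 0.418450 × 100 = 64.83

64.83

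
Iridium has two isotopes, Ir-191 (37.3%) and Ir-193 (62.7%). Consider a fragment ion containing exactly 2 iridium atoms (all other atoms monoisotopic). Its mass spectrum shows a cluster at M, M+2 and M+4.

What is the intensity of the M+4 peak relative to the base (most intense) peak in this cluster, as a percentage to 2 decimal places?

84.05%

(0.373 + 0.627)^2 gives M 0.1391, M+2 0.4677, M+4 0.3931; the largest is M+2.
P(M+2) = C(2,1) × 0.373^1 × 0.627^1 = 2 × 0.3730 × 0.6270 = 0.467742 (base)
P(M+4) = C(2,2) × 0.373^0 × 0.627^2 = 1 × 1.0000 × 0.393129 = 0.393129
Relative intensity = 0.393129 / 0.467742 × 100 = 84.05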